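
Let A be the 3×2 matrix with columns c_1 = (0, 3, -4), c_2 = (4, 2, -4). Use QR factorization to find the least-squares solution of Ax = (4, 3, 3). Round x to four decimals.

e_1 = c_1/‖c_1‖ = (0, 3, -4)/5.0000 = (0.0000, 0.6000, -0.8000).
r_{12} = e_1·c_2 = 4.4000.
u_2 = c_2 − 4.4000·e_1 = (4.0000, -0.6400, -0.4800).
‖u_2‖ = 4.0792, so e_2 = (0.9806, -0.1569, -0.1177).
Qᵀb = (-0.6000, 3.0986).
Back-substitute: x_2 = 3.0986/4.0792 = 0.7596.
x_1 = (-0.6000 − 4.4000·0.7596)/5.0000 = -0.7885.

x = (-0.7885, 0.7596)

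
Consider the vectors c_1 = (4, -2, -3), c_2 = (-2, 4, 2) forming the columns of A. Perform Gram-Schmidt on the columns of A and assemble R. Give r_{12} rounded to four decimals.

r_{12} = -4.0853

c_1 = (4, -2, -3); ‖c_1‖ = 5.3852, so e_1 = (0.7428, -0.3714, -0.5571).
r_{12} = e_1·c_2 = -4.0853.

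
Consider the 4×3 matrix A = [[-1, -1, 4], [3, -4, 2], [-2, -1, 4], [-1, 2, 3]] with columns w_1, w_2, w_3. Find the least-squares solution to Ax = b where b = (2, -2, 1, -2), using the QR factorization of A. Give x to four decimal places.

x = (-1.4287, -0.8660, -0.4337)

w_1 = (-1, 3, -2, -1); ‖w_1‖ = 3.8730, so e_1 = (-0.2582, 0.7746, -0.5164, -0.2582).
e_1·w_2 = (-0.2582)·(-1) + 0.7746·(-4) + (-0.5164)·(-1) + (-0.2582)·2 = -2.8402.
u_2 = w_2 + 2.8402·e_1 = (-1.7333, -1.8000, -2.4667, 1.2667).
‖u_2‖ = 3.7327, so e_2 = (-0.4644, -0.4822, -0.6608, 0.3393).
e_1·w_3 = (-0.2582)·4 + 0.7746·2 + (-0.5164)·4 + (-0.2582)·3 = -2.3238; e_2·w_3 = (-0.4644)·4 + (-0.4822)·2 + (-0.6608)·4 + 0.3393·3 = -4.4471.
u_3 = w_3 + 2.3238·e_1 + 4.4471·e_2 = (1.3349, 1.6555, -0.1388, 3.9091).
‖u_3‖ = 4.4523, so e_3 = (0.2998, 0.3718, -0.0312, 0.8780).
Qᵀb = (-2.0656, -1.3038, -1.9312).
Back-substitute: x_3 = -1.9312/4.4523 = -0.4337.
x_2 = (-1.3038 + 4.4471·(-0.4337))/3.7327 = -0.8660.
x_1 = (-2.0656 + 2.8402·(-0.8660) + 2.3238·(-0.4337))/3.8730 = -1.4287.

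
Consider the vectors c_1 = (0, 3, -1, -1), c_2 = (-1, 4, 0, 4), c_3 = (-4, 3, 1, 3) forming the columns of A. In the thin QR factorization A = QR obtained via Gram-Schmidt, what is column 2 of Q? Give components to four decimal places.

c_1 = (0, 3, -1, -1); ‖c_1‖ = 3.3166, so q_1 = (0.0000, 0.9045, -0.3015, -0.3015).
q_1·c_2 = 0.0000·(-1) + 0.9045·4 + (-0.3015)·0 + (-0.3015)·4 = 2.4121.
u_2 = c_2 − 2.4121·q_1 = (-1.0000, 1.8182, 0.7273, 4.7273).
‖u_2‖ = 5.2136, so q_2 = (-0.1918, 0.3487, 0.1395, 0.9067).

q_2 = (-0.1918, 0.3487, 0.1395, 0.9067)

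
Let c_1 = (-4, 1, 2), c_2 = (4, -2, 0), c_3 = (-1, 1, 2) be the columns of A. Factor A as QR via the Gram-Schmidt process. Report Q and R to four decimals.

Q = [[-0.8729, 0.2673, 0.4082], [0.2182, -0.5345, 0.8165], [0.4364, 0.8018, 0.4082]], R = [[4.5826, -3.9279, 1.9640], [0.0000, 2.1381, 0.8018], [0.0000, 0.0000, 1.2247]]

c_1 = (-4, 1, 2); ‖c_1‖ = 4.5826, so e_1 = (-0.8729, 0.2182, 0.4364).
e_1·c_2 = (-0.8729)·4 + 0.2182·(-2) + 0.4364·0 = -3.9279.
u_2 = c_2 + 3.9279·e_1 = (0.5714, -1.1429, 1.7143).
‖u_2‖ = 2.1381, so e_2 = (0.2673, -0.5345, 0.8018).
e_1·c_3 = (-0.8729)·(-1) + 0.2182·1 + 0.4364·2 = 1.9640; e_2·c_3 = 0.2673·(-1) + (-0.5345)·1 + 0.8018·2 = 0.8018.
u_3 = c_3 − 1.9640·e_1 − 0.8018·e_2 = (0.5000, 1.0000, 0.5000).
‖u_3‖ = 1.2247, so e_3 = (0.4082, 0.8165, 0.4082).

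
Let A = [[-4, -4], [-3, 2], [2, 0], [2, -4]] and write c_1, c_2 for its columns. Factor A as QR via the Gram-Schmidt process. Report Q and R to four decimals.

Q = [[-0.6963, -0.6273], [-0.5222, 0.3643], [0.3482, -0.0202], [0.3482, -0.6880]], R = [[5.7446, 0.3482], [0.0000, 5.9899]]

q_1 = c_1/‖c_1‖ = (-4, -3, 2, 2)/5.7446 = (-0.6963, -0.5222, 0.3482, 0.3482).
r_{12} = q_1·c_2 = 0.3482.
u_2 = c_2 − 0.3482·q_1 = (-3.7576, 2.1818, -0.1212, -4.1212).
‖u_2‖ = 5.9899, so q_2 = (-0.6273, 0.3643, -0.0202, -0.6880).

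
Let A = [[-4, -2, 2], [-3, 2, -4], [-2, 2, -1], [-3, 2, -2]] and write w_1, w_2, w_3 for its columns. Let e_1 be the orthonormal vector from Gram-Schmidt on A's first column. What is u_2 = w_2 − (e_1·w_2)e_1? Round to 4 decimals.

u_2 = (-2.8421, 1.3684, 1.5789, 1.3684)

w_1 = (-4, -3, -2, -3); ‖w_1‖ = 6.1644, so e_1 = (-0.6489, -0.4867, -0.3244, -0.4867).
e_1·w_2 = (-0.6489)·(-2) + (-0.4867)·2 + (-0.3244)·2 + (-0.4867)·2 = -1.2978.
u_2 = w_2 + 1.2978·e_1 = (-2.8421, 1.3684, 1.5789, 1.3684).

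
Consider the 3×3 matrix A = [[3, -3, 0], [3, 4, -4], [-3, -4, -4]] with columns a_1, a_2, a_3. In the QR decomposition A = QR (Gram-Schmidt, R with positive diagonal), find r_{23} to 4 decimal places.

q_1 = a_1/‖a_1‖ = (3, 3, -3)/5.1962 = (0.5774, 0.5774, -0.5774).
r_{12} = q_1·a_2 = 2.8868.
u_2 = a_2 − 2.8868·q_1 = (-4.6667, 2.3333, -2.3333).
‖u_2‖ = 5.7155, so q_2 = (-0.8165, 0.4082, -0.4082).
r_{23} = q_2·a_3 = 0.0000.

r_{23} = 0.0000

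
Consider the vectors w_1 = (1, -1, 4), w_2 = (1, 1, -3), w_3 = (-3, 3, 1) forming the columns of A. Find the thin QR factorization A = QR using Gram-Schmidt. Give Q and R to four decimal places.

q_1 = w_1/‖w_1‖ = (1, -1, 4)/4.2426 = (0.2357, -0.2357, 0.9428).
r_{12} = q_1·w_2 = -2.8284.
u_2 = w_2 + 2.8284·q_1 = (1.6667, 0.3333, -0.3333).
‖u_2‖ = 1.7321, so q_2 = (0.9623, 0.1925, -0.1925).
r_{13} = q_1·w_3 = -0.4714; r_{23} = q_2·w_3 = -2.5019.
u_3 = w_3 + 0.4714·q_1 + 2.5019·q_2 = (-0.4815, 3.3704, 0.9630).
‖u_3‖ = 3.5382, so q_3 = (-0.1361, 0.9526, 0.2722).

Q = [[0.2357, 0.9623, -0.1361], [-0.2357, 0.1925, 0.9526], [0.9428, -0.1925, 0.2722]], R = [[4.2426, -2.8284, -0.4714], [0.0000, 1.7321, -2.5019], [0.0000, 0.0000, 3.5382]]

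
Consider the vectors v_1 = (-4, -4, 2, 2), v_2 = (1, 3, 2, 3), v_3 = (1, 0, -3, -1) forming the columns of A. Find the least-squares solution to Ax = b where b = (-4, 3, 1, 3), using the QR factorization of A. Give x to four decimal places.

v_1 = (-4, -4, 2, 2); ‖v_1‖ = 6.3246, so e_1 = (-0.6325, -0.6325, 0.3162, 0.3162).
e_1·v_2 = (-0.6325)·1 + (-0.6325)·3 + 0.3162·2 + 0.3162·3 = -0.9487.
u_2 = v_2 + 0.9487·e_1 = (0.4000, 2.4000, 2.3000, 3.3000).
‖u_2‖ = 4.7011, so e_2 = (0.0851, 0.5105, 0.4893, 0.7020).
e_1·v_3 = (-0.6325)·1 + (-0.6325)·0 + 0.3162·(-3) + 0.3162·(-1) = -1.8974; e_2·v_3 = 0.0851·1 + 0.5105·0 + 0.4893·(-3) + 0.7020·(-1) = -2.0846.
u_3 = v_3 + 1.8974·e_1 + 2.0846·e_2 = (-0.0226, -0.1357, -1.3801, 1.0633).
‖u_3‖ = 1.7477, so e_3 = (-0.0129, -0.0777, -0.7897, 0.6084).
Qᵀb = (1.8974, 3.7864, 0.8544).
Back-substitute: x_3 = 0.8544/1.7477 = 0.4889.
x_2 = (3.7864 + 2.0846·0.4889)/4.7011 = 1.0222.
x_1 = (1.8974 + 0.9487·1.0222 + 1.8974·0.4889)/6.3246 = 0.6000.

x = (0.6000, 1.0222, 0.4889)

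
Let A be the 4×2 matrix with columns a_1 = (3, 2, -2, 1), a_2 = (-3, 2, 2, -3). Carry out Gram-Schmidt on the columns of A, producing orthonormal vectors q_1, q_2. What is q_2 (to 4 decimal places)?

a_1 = (3, 2, -2, 1); ‖a_1‖ = 4.2426, so q_1 = (0.7071, 0.4714, -0.4714, 0.2357).
q_1·a_2 = 0.7071·(-3) + 0.4714·2 + (-0.4714)·2 + 0.2357·(-3) = -2.8284.
u_2 = a_2 + 2.8284·q_1 = (-1.0000, 3.3333, 0.6667, -2.3333).
‖u_2‖ = 4.2426, so q_2 = (-0.2357, 0.7857, 0.1571, -0.5500).

q_2 = (-0.2357, 0.7857, 0.1571, -0.5500)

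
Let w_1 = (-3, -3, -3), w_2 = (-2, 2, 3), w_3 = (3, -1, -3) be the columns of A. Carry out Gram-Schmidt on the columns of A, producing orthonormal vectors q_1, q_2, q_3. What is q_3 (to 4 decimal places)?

w_1 = (-3, -3, -3); ‖w_1‖ = 5.1962, so q_1 = (-0.5774, -0.5774, -0.5774).
q_1·w_2 = (-0.5774)·(-2) + (-0.5774)·2 + (-0.5774)·3 = -1.7321.
u_2 = w_2 + 1.7321·q_1 = (-3.0000, 1.0000, 2.0000).
‖u_2‖ = 3.7417, so q_2 = (-0.8018, 0.2673, 0.5345).
q_1·w_3 = (-0.5774)·3 + (-0.5774)·(-1) + (-0.5774)·(-3) = 0.5774; q_2·w_3 = (-0.8018)·3 + 0.2673·(-1) + 0.5345·(-3) = -4.2762.
u_3 = w_3 − 0.5774·q_1 + 4.2762·q_2 = (-0.0952, 0.4762, -0.3810).
‖u_3‖ = 0.6172, so q_3 = (-0.1543, 0.7715, -0.6172).

q_3 = (-0.1543, 0.7715, -0.6172)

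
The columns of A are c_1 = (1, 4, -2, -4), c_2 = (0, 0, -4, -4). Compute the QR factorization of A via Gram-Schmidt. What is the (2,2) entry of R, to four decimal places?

q_1 = c_1/‖c_1‖ = (1, 4, -2, -4)/6.0828 = (0.1644, 0.6576, -0.3288, -0.6576).
r_{12} = q_1·c_2 = 3.9456.
u_2 = c_2 − 3.9456·q_1 = (-0.6486, -2.5946, -2.7027, -1.4054).
r_{22} = ‖u_2‖ = 4.0537.

r_{22} = 4.0537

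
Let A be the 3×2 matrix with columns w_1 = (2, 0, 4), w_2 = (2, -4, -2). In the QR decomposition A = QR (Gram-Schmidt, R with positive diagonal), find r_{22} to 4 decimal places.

r_{22} = 4.8166

w_1 = (2, 0, 4); ‖w_1‖ = 4.4721, so e_1 = (0.4472, 0.0000, 0.8944).
e_1·w_2 = 0.4472·2 + 0.0000·(-4) + 0.8944·(-2) = -0.8944.
u_2 = w_2 + 0.8944·e_1 = (2.4000, -4.0000, -1.2000).
r_{22} = ‖u_2‖ = 4.8166.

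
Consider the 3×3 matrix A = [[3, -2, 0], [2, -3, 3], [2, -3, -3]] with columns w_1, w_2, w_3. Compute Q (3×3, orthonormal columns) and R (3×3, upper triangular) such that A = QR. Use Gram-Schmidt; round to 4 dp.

w_1 = (3, 2, 2); ‖w_1‖ = 4.1231, so e_1 = (0.7276, 0.4851, 0.4851).
e_1·w_2 = 0.7276·(-2) + 0.4851·(-3) + 0.4851·(-3) = -4.3656.
u_2 = w_2 + 4.3656·e_1 = (1.1765, -0.8824, -0.8824).
‖u_2‖ = 1.7150, so e_2 = (0.6860, -0.5145, -0.5145).
e_1·w_3 = 0.7276·0 + 0.4851·3 + 0.4851·(-3) = 0.0000; e_2·w_3 = 0.6860·0 + (-0.5145)·3 + (-0.5145)·(-3) = 0.0000.
u_3 = w_3 + 0.0000·e_1 + 0.0000·e_2 = (0.0000, 3.0000, -3.0000).
‖u_3‖ = 4.2426, so e_3 = (0.0000, 0.7071, -0.7071).

Q = [[0.7276, 0.6860, 0.0000], [0.4851, -0.5145, 0.7071], [0.4851, -0.5145, -0.7071]], R = [[4.1231, -4.3656, 0.0000], [0.0000, 1.7150, 0.0000], [0.0000, 0.0000, 4.2426]]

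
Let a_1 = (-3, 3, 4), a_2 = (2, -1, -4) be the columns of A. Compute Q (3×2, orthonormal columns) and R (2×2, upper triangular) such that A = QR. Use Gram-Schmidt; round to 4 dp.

a_1 = (-3, 3, 4); ‖a_1‖ = 5.8310, so q_1 = (-0.5145, 0.5145, 0.6860).
q_1·a_2 = (-0.5145)·2 + 0.5145·(-1) + 0.6860·(-4) = -4.2875.
u_2 = a_2 + 4.2875·q_1 = (-0.2059, 1.2059, -1.0588).
‖u_2‖ = 1.6179, so q_2 = (-0.1273, 0.7453, -0.6544).

Q = [[-0.5145, -0.1273], [0.5145, 0.7453], [0.6860, -0.6544]], R = [[5.8310, -4.2875], [0.0000, 1.6179]]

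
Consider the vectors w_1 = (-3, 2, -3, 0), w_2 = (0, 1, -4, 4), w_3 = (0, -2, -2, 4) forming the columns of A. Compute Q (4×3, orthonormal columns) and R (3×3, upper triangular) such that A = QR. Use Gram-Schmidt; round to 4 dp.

Q = [[-0.6396, 0.3890, -0.5599], [0.4264, -0.0556, -0.7959], [-0.6396, -0.4260, 0.0293], [0.0000, 0.8150, 0.2283]], R = [[4.6904, 2.9848, 0.4264], [0.0000, 4.9082, 4.2229], [0.0000, 0.0000, 2.4464]]

w_1 = (-3, 2, -3, 0); ‖w_1‖ = 4.6904, so e_1 = (-0.6396, 0.4264, -0.6396, 0.0000).
e_1·w_2 = (-0.6396)·0 + 0.4264·1 + (-0.6396)·(-4) + 0.0000·4 = 2.9848.
u_2 = w_2 − 2.9848·e_1 = (1.9091, -0.2727, -2.0909, 4.0000).
‖u_2‖ = 4.9082, so e_2 = (0.3890, -0.0556, -0.4260, 0.8150).
e_1·w_3 = (-0.6396)·0 + 0.4264·(-2) + (-0.6396)·(-2) + 0.0000·4 = 0.4264; e_2·w_3 = 0.3890·0 + (-0.0556)·(-2) + (-0.4260)·(-2) + 0.8150·4 = 4.2229.
u_3 = w_3 − 0.4264·e_1 − 4.2229·e_2 = (-1.3698, -1.9472, 0.0717, 0.5585).
‖u_3‖ = 2.4464, so e_3 = (-0.5599, -0.7959, 0.0293, 0.2283).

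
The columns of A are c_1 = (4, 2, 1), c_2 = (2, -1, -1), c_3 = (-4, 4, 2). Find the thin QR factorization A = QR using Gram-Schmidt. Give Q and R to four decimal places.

Q = [[0.8729, 0.4777, -0.0995], [0.4364, -0.6731, 0.5970], [0.2182, -0.5646, -0.7960]], R = [[4.5826, 1.0911, -1.3093], [0.0000, 2.1931, -5.7324], [0.0000, 0.0000, 1.1940]]

q_1 = c_1/‖c_1‖ = (4, 2, 1)/4.5826 = (0.8729, 0.4364, 0.2182).
r_{12} = q_1·c_2 = 1.0911.
u_2 = c_2 − 1.0911·q_1 = (1.0476, -1.4762, -1.2381).
‖u_2‖ = 2.1931, so q_2 = (0.4777, -0.6731, -0.5646).
r_{13} = q_1·c_3 = -1.3093; r_{23} = q_2·c_3 = -5.7324.
u_3 = c_3 + 1.3093·q_1 + 5.7324·q_2 = (-0.1188, 0.7129, -0.9505).
‖u_3‖ = 1.1940, so q_3 = (-0.0995, 0.5970, -0.7960).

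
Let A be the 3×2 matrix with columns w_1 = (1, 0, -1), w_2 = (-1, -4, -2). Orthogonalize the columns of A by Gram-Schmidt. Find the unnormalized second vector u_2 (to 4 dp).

u_2 = (-1.5000, -4.0000, -1.5000)

w_1 = (1, 0, -1); ‖w_1‖ = 1.4142, so q_1 = (0.7071, 0.0000, -0.7071).
q_1·w_2 = 0.7071·(-1) + 0.0000·(-4) + (-0.7071)·(-2) = 0.7071.
u_2 = w_2 − 0.7071·q_1 = (-1.5000, -4.0000, -1.5000).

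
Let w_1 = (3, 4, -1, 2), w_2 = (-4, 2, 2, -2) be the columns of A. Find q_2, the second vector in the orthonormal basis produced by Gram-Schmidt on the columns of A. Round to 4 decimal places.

q_1 = w_1/‖w_1‖ = (3, 4, -1, 2)/5.4772 = (0.5477, 0.7303, -0.1826, 0.3651).
r_{12} = q_1·w_2 = -1.8257.
u_2 = w_2 + 1.8257·q_1 = (-3.0000, 3.3333, 1.6667, -1.3333).
‖u_2‖ = 4.9666, so q_2 = (-0.6040, 0.6712, 0.3356, -0.2685).

q_2 = (-0.6040, 0.6712, 0.3356, -0.2685)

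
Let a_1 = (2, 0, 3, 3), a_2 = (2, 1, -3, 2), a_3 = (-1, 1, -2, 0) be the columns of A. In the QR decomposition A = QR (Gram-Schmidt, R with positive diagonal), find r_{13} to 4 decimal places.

a_1 = (2, 0, 3, 3); ‖a_1‖ = 4.6904, so q_1 = (0.4264, 0.0000, 0.6396, 0.6396).
r_{13} = q_1·a_3 = -1.7056.

r_{13} = -1.7056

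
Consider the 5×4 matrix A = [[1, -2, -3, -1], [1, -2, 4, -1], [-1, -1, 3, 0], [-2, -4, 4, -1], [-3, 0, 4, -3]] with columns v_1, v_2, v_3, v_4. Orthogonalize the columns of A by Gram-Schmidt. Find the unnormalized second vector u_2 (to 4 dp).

v_1 = (1, 1, -1, -2, -3); ‖v_1‖ = 4.0000, so q_1 = (0.2500, 0.2500, -0.2500, -0.5000, -0.7500).
q_1·v_2 = 0.2500·(-2) + 0.2500·(-2) + (-0.2500)·(-1) + (-0.5000)·(-4) + (-0.7500)·0 = 1.2500.
u_2 = v_2 − 1.2500·q_1 = (-2.3125, -2.3125, -0.6875, -3.3750, 0.9375).

u_2 = (-2.3125, -2.3125, -0.6875, -3.3750, 0.9375)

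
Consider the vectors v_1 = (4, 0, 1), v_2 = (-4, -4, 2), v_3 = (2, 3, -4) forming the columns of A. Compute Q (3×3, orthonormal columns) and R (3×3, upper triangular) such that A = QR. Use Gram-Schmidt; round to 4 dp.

Q = [[0.9701, -0.1427, 0.1961], [0.0000, -0.8086, -0.5883], [0.2425, 0.5708, -0.7845]], R = [[4.1231, -3.3955, 0.9701], [0.0000, 4.9468, -4.9943], [0.0000, 0.0000, 1.7650]]

v_1 = (4, 0, 1); ‖v_1‖ = 4.1231, so e_1 = (0.9701, 0.0000, 0.2425).
e_1·v_2 = 0.9701·(-4) + 0.0000·(-4) + 0.2425·2 = -3.3955.
u_2 = v_2 + 3.3955·e_1 = (-0.7059, -4.0000, 2.8235).
‖u_2‖ = 4.9468, so e_2 = (-0.1427, -0.8086, 0.5708).
e_1·v_3 = 0.9701·2 + 0.0000·3 + 0.2425·(-4) = 0.9701; e_2·v_3 = (-0.1427)·2 + (-0.8086)·3 + 0.5708·(-4) = -4.9943.
u_3 = v_3 − 0.9701·e_1 + 4.9943·e_2 = (0.3462, -1.0385, -1.3846).
‖u_3‖ = 1.7650, so e_3 = (0.1961, -0.5883, -0.7845).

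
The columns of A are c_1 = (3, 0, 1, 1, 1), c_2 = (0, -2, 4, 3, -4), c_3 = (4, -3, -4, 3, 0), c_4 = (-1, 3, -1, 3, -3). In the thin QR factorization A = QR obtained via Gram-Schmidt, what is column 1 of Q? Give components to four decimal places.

e_1 = (0.8660, 0.0000, 0.2887, 0.2887, 0.2887)

e_1 = c_1/‖c_1‖ = (3, 0, 1, 1, 1)/3.4641 = (0.8660, 0.0000, 0.2887, 0.2887, 0.2887).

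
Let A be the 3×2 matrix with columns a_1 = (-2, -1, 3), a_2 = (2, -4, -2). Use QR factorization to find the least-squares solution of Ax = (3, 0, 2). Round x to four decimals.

e_1 = a_1/‖a_1‖ = (-2, -1, 3)/3.7417 = (-0.5345, -0.2673, 0.8018).
r_{12} = e_1·a_2 = -1.6036.
u_2 = a_2 + 1.6036·e_1 = (1.1429, -4.4286, -0.7143).
‖u_2‖ = 4.6291, so e_2 = (0.2469, -0.9567, -0.1543).
Qᵀb = (0.0000, 0.4320).
Back-substitute: x_2 = 0.4320/4.6291 = 0.0933.
x_1 = (0.0000 + 1.6036·0.0933)/3.7417 = 0.0400.

x = (0.0400, 0.0933)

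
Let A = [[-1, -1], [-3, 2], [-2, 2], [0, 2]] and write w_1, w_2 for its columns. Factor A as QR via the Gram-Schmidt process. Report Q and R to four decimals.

e_1 = w_1/‖w_1‖ = (-1, -3, -2, 0)/3.7417 = (-0.2673, -0.8018, -0.5345, 0.0000).
r_{12} = e_1·w_2 = -2.4054.
u_2 = w_2 + 2.4054·e_1 = (-1.6429, 0.0714, 0.7143, 2.0000).
‖u_2‖ = 2.6859, so e_2 = (-0.6117, 0.0266, 0.2659, 0.7446).

Q = [[-0.2673, -0.6117], [-0.8018, 0.0266], [-0.5345, 0.2659], [0.0000, 0.7446]], R = [[3.7417, -2.4054], [0.0000, 2.6859]]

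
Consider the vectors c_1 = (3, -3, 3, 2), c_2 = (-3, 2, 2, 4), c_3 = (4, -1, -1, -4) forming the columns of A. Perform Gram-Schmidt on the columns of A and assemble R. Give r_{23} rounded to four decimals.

r_{23} = -5.5507

q_1 = c_1/‖c_1‖ = (3, -3, 3, 2)/5.5678 = (0.5388, -0.5388, 0.5388, 0.3592).
r_{12} = q_1·c_2 = -0.1796.
u_2 = c_2 + 0.1796·q_1 = (-2.9032, 1.9032, 2.0968, 4.0645).
‖u_2‖ = 5.7418, so q_2 = (-0.5056, 0.3315, 0.3652, 0.7079).
r_{23} = q_2·c_3 = -5.5507.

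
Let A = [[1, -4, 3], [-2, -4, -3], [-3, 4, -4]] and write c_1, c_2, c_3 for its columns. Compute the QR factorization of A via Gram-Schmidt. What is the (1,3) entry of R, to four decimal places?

e_1 = c_1/‖c_1‖ = (1, -2, -3)/3.7417 = (0.2673, -0.5345, -0.8018).
r_{13} = e_1·c_3 = 5.6125.

r_{13} = 5.6125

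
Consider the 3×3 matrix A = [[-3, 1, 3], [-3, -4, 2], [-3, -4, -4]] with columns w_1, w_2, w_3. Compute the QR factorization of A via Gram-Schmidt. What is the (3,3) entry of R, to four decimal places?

w_1 = (-3, -3, -3); ‖w_1‖ = 5.1962, so e_1 = (-0.5774, -0.5774, -0.5774).
e_1·w_2 = (-0.5774)·1 + (-0.5774)·(-4) + (-0.5774)·(-4) = 4.0415.
u_2 = w_2 − 4.0415·e_1 = (3.3333, -1.6667, -1.6667).
‖u_2‖ = 4.0825, so e_2 = (0.8165, -0.4082, -0.4082).
e_1·w_3 = (-0.5774)·3 + (-0.5774)·2 + (-0.5774)·(-4) = -0.5774; e_2·w_3 = 0.8165·3 + (-0.4082)·2 + (-0.4082)·(-4) = 3.2660.
u_3 = w_3 + 0.5774·e_1 − 3.2660·e_2 = (0.0000, 3.0000, -3.0000).
r_{33} = ‖u_3‖ = 4.2426.

r_{33} = 4.2426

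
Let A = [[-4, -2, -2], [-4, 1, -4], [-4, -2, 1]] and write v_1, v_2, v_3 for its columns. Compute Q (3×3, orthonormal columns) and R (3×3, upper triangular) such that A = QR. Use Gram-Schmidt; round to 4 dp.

Q = [[-0.5774, -0.4082, -0.7071], [-0.5774, 0.8165, 0.0000], [-0.5774, -0.4082, 0.7071]], R = [[6.9282, 1.7321, 2.8868], [0.0000, 2.4495, -2.8577], [0.0000, 0.0000, 2.1213]]

v_1 = (-4, -4, -4); ‖v_1‖ = 6.9282, so q_1 = (-0.5774, -0.5774, -0.5774).
q_1·v_2 = (-0.5774)·(-2) + (-0.5774)·1 + (-0.5774)·(-2) = 1.7321.
u_2 = v_2 − 1.7321·q_1 = (-1.0000, 2.0000, -1.0000).
‖u_2‖ = 2.4495, so q_2 = (-0.4082, 0.8165, -0.4082).
q_1·v_3 = (-0.5774)·(-2) + (-0.5774)·(-4) + (-0.5774)·1 = 2.8868; q_2·v_3 = (-0.4082)·(-2) + 0.8165·(-4) + (-0.4082)·1 = -2.8577.
u_3 = v_3 − 2.8868·q_1 + 2.8577·q_2 = (-1.5000, 0.0000, 1.5000).
‖u_3‖ = 2.1213, so q_3 = (-0.7071, 0.0000, 0.7071).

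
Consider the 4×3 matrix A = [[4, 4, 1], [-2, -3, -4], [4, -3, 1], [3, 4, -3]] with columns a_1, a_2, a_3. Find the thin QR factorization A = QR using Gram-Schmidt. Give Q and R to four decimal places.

a_1 = (4, -2, 4, 3); ‖a_1‖ = 6.7082, so e_1 = (0.5963, -0.2981, 0.5963, 0.4472).
e_1·a_2 = 0.5963·4 + (-0.2981)·(-3) + 0.5963·(-3) + 0.4472·4 = 3.2796.
u_2 = a_2 − 3.2796·e_1 = (2.0444, -2.0222, -4.9556, 2.5333).
‖u_2‖ = 6.2645, so e_2 = (0.3264, -0.3228, -0.7910, 0.4044).
e_1·a_3 = 0.5963·1 + (-0.2981)·(-4) + 0.5963·1 + 0.4472·(-3) = 1.0435; e_2·a_3 = 0.3264·1 + (-0.3228)·(-4) + (-0.7910)·1 + 0.4044·(-3) = -0.3867.
u_3 = a_3 − 1.0435·e_1 + 0.3867·e_2 = (0.5040, -3.8137, 0.0719, -3.3103).
‖u_3‖ = 5.0756, so e_3 = (0.0993, -0.7514, 0.0142, -0.6522).

Q = [[0.5963, 0.3264, 0.0993], [-0.2981, -0.3228, -0.7514], [0.5963, -0.7910, 0.0142], [0.4472, 0.4044, -0.6522]], R = [[6.7082, 3.2796, 1.0435], [0.0000, 6.2645, -0.3867], [0.0000, 0.0000, 5.0756]]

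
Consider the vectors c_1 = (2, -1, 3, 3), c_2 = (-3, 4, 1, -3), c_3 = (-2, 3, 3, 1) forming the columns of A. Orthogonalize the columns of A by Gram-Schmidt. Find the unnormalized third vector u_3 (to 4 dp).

c_1 = (2, -1, 3, 3); ‖c_1‖ = 4.7958, so e_1 = (0.4170, -0.2085, 0.6255, 0.6255).
e_1·c_2 = 0.4170·(-3) + (-0.2085)·4 + 0.6255·1 + 0.6255·(-3) = -3.3362.
u_2 = c_2 + 3.3362·e_1 = (-1.6087, 3.3043, 3.0870, -0.9130).
‖u_2‖ = 4.8856, so e_2 = (-0.3293, 0.6763, 0.6318, -0.1869).
e_1·c_3 = 0.4170·(-2) + (-0.2085)·3 + 0.6255·3 + 0.6255·1 = 1.0426; e_2·c_3 = (-0.3293)·(-2) + 0.6763·3 + 0.6318·3 + (-0.1869)·1 = 4.3962.
u_3 = c_3 − 1.0426·e_1 − 4.3962·e_2 = (-0.9872, 0.2441, -0.4299, 1.1694).

u_3 = (-0.9872, 0.2441, -0.4299, 1.1694)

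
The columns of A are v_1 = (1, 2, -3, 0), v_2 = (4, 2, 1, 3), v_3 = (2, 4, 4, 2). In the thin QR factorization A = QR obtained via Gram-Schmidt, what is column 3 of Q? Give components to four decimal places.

e_3 = (-0.3440, 0.8080, 0.4240, -0.2213)

v_1 = (1, 2, -3, 0); ‖v_1‖ = 3.7417, so e_1 = (0.2673, 0.5345, -0.8018, 0.0000).
e_1·v_2 = 0.2673·4 + 0.5345·2 + (-0.8018)·1 + 0.0000·3 = 1.3363.
u_2 = v_2 − 1.3363·e_1 = (3.6429, 1.2857, 2.0714, 3.0000).
‖u_2‖ = 5.3117, so e_2 = (0.6858, 0.2421, 0.3900, 0.5648).
e_1·v_3 = 0.2673·2 + 0.5345·4 + (-0.8018)·4 + 0.0000·2 = -0.5345; e_2·v_3 = 0.6858·2 + 0.2421·4 + 0.3900·4 + 0.5648·2 = 5.0293.
u_3 = v_3 + 0.5345·e_1 − 5.0293·e_2 = (-1.3063, 3.0684, 1.6101, -0.8405).
‖u_3‖ = 3.7974, so e_3 = (-0.3440, 0.8080, 0.4240, -0.2213).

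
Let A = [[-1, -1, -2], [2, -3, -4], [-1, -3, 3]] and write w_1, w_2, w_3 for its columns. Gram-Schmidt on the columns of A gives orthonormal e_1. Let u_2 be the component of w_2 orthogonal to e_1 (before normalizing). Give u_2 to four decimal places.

e_1 = w_1/‖w_1‖ = (-1, 2, -1)/2.4495 = (-0.4082, 0.8165, -0.4082).
r_{12} = e_1·w_2 = -0.8165.
u_2 = w_2 + 0.8165·e_1 = (-1.3333, -2.3333, -3.3333).

u_2 = (-1.3333, -2.3333, -3.3333)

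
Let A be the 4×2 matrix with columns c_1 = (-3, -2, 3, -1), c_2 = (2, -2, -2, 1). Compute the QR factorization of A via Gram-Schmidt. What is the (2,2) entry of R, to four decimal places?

c_1 = (-3, -2, 3, -1); ‖c_1‖ = 4.7958, so q_1 = (-0.6255, -0.4170, 0.6255, -0.2085).
q_1·c_2 = (-0.6255)·2 + (-0.4170)·(-2) + 0.6255·(-2) + (-0.2085)·1 = -1.8766.
u_2 = c_2 + 1.8766·q_1 = (0.8261, -2.7826, -0.8261, 0.6087).
r_{22} = ‖u_2‖ = 3.0787.

r_{22} = 3.0787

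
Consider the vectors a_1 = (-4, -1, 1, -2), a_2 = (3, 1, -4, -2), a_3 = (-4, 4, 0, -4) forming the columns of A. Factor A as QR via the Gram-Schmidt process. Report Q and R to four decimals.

a_1 = (-4, -1, 1, -2); ‖a_1‖ = 4.6904, so q_1 = (-0.8528, -0.2132, 0.2132, -0.4264).
q_1·a_2 = (-0.8528)·3 + (-0.2132)·1 + 0.2132·(-4) + (-0.4264)·(-2) = -2.7716.
u_2 = a_2 + 2.7716·q_1 = (0.6364, 0.4091, -3.4091, -3.1818).
‖u_2‖ = 4.7242, so q_2 = (0.1347, 0.0866, -0.7216, -0.6735).
q_1·a_3 = (-0.8528)·(-4) + (-0.2132)·4 + 0.2132·0 + (-0.4264)·(-4) = 4.2640; q_2·a_3 = 0.1347·(-4) + 0.0866·4 + (-0.7216)·0 + (-0.6735)·(-4) = 2.5016.
u_3 = a_3 − 4.2640·q_1 − 2.5016·q_2 = (-0.7006, 4.6925, 0.8961, -0.4969).
‖u_3‖ = 4.8539, so q_3 = (-0.1443, 0.9667, 0.1846, -0.1024).

Q = [[-0.8528, 0.1347, -0.1443], [-0.2132, 0.0866, 0.9667], [0.2132, -0.7216, 0.1846], [-0.4264, -0.6735, -0.1024]], R = [[4.6904, -2.7716, 4.2640], [0.0000, 4.7242, 2.5016], [0.0000, 0.0000, 4.8539]]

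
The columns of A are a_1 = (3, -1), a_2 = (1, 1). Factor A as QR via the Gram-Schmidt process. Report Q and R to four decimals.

q_1 = a_1/‖a_1‖ = (3, -1)/3.1623 = (0.9487, -0.3162).
r_{12} = q_1·a_2 = 0.6325.
u_2 = a_2 − 0.6325·q_1 = (0.4000, 1.2000).
‖u_2‖ = 1.2649, so q_2 = (0.3162, 0.9487).

Q = [[0.9487, 0.3162], [-0.3162, 0.9487]], R = [[3.1623, 0.6325], [0.0000, 1.2649]]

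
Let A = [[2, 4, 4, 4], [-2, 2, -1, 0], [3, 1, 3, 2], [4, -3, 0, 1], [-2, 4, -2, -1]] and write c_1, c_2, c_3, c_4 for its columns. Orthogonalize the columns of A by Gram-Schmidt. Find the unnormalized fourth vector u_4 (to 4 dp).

u_4 = (0.4822, 0.6559, -0.6530, 0.4051, -0.3431)

c_1 = (2, -2, 3, 4, -2); ‖c_1‖ = 6.0828, so e_1 = (0.3288, -0.3288, 0.4932, 0.6576, -0.3288).
e_1·c_2 = 0.3288·4 + (-0.3288)·2 + 0.4932·1 + 0.6576·(-3) + (-0.3288)·4 = -2.1372.
u_2 = c_2 + 2.1372·e_1 = (4.7027, 1.2973, 2.0541, -1.5946, 3.2973).
‖u_2‖ = 6.4368, so e_2 = (0.7306, 0.2015, 0.3191, -0.2477, 0.5123).
e_1·c_3 = 0.3288·4 + (-0.3288)·(-1) + 0.4932·3 + 0.6576·0 + (-0.3288)·(-2) = 3.7812; e_2·c_3 = 0.7306·4 + 0.2015·(-1) + 0.3191·3 + (-0.2477)·0 + 0.5123·(-2) = 2.6537.
u_3 = c_3 − 3.7812·e_1 − 2.6537·e_2 = (0.8180, -0.2916, 0.2883, -1.8291, -2.1161).
‖u_3‖ = 2.9429, so e_3 = (0.2780, -0.0991, 0.0980, -0.6215, -0.7191).
e_1·c_4 = 0.3288·4 + (-0.3288)·0 + 0.4932·2 + 0.6576·1 + (-0.3288)·(-1) = 3.2880; e_2·c_4 = 0.7306·4 + 0.2015·0 + 0.3191·2 + (-0.2477)·1 + 0.5123·(-1) = 2.8006; e_3·c_4 = 0.2780·4 + (-0.0991)·0 + 0.0980·2 + (-0.6215)·1 + (-0.7191)·(-1) = 1.4053.
u_4 = c_4 − 3.2880·e_1 − 2.8006·e_2 − 1.4053·e_3 = (0.4822, 0.6559, -0.6530, 0.4051, -0.3431).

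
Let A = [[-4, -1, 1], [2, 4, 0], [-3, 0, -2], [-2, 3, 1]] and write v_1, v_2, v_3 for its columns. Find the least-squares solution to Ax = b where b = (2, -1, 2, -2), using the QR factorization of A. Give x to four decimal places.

v_1 = (-4, 2, -3, -2); ‖v_1‖ = 5.7446, so q_1 = (-0.6963, 0.3482, -0.5222, -0.3482).
q_1·v_2 = (-0.6963)·(-1) + 0.3482·4 + (-0.5222)·0 + (-0.3482)·3 = 1.0445.
u_2 = v_2 − 1.0445·q_1 = (-0.2727, 3.6364, 0.5455, 3.3636).
‖u_2‖ = 4.9909, so q_2 = (-0.0546, 0.7286, 0.1093, 0.6740).
q_1·v_3 = (-0.6963)·1 + 0.3482·0 + (-0.5222)·(-2) + (-0.3482)·1 = 0.0000; q_2·v_3 = (-0.0546)·1 + 0.7286·0 + 0.1093·(-2) + 0.6740·1 = 0.4007.
u_3 = v_3 + 0.0000·q_1 − 0.4007·q_2 = (1.0219, -0.2920, -2.0438, 0.7299).
‖u_3‖ = 2.4165, so q_3 = (0.4229, -0.1208, -0.8458, 0.3021).
Qᵀb = (-2.0889, -1.9672, -1.3291).
Back-substitute: x_3 = -1.3291/2.4165 = -0.5500.
x_2 = (-1.9672 − 0.4007·(-0.5500))/4.9909 = -0.3500.
x_1 = (-2.0889 − 1.0445·(-0.3500) + 0.0000·(-0.5500))/5.7446 = -0.3000.

x = (-0.3000, -0.3500, -0.5500)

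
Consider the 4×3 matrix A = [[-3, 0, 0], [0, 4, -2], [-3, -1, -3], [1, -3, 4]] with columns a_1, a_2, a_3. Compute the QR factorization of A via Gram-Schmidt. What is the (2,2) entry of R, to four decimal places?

e_1 = a_1/‖a_1‖ = (-3, 0, -3, 1)/4.3589 = (-0.6882, 0.0000, -0.6882, 0.2294).
r_{12} = e_1·a_2 = 0.0000.
u_2 = a_2 + 0.0000·e_1 = (0.0000, 4.0000, -1.0000, -3.0000).
r_{22} = ‖u_2‖ = 5.0990.

r_{22} = 5.0990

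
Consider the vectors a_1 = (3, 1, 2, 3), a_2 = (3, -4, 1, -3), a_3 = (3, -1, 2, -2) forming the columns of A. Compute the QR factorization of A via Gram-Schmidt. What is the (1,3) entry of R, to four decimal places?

r_{13} = 1.2511

a_1 = (3, 1, 2, 3); ‖a_1‖ = 4.7958, so e_1 = (0.6255, 0.2085, 0.4170, 0.6255).
r_{13} = e_1·a_3 = 1.2511.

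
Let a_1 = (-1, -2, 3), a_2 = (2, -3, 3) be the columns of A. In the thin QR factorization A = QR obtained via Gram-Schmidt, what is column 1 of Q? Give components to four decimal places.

a_1 = (-1, -2, 3); ‖a_1‖ = 3.7417, so q_1 = (-0.2673, -0.5345, 0.8018).

q_1 = (-0.2673, -0.5345, 0.8018)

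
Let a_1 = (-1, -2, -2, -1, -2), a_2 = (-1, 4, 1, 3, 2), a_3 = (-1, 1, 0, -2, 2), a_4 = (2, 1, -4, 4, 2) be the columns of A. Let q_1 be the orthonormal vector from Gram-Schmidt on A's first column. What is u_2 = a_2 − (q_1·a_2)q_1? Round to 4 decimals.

u_2 = (-2.1429, 1.7143, -1.2857, 1.8571, -0.2857)

a_1 = (-1, -2, -2, -1, -2); ‖a_1‖ = 3.7417, so q_1 = (-0.2673, -0.5345, -0.5345, -0.2673, -0.5345).
q_1·a_2 = (-0.2673)·(-1) + (-0.5345)·4 + (-0.5345)·1 + (-0.2673)·3 + (-0.5345)·2 = -4.2762.
u_2 = a_2 + 4.2762·q_1 = (-2.1429, 1.7143, -1.2857, 1.8571, -0.2857).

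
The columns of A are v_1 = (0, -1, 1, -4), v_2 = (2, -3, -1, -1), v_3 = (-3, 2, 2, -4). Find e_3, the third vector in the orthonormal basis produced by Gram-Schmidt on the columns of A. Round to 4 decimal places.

v_1 = (0, -1, 1, -4); ‖v_1‖ = 4.2426, so e_1 = (0.0000, -0.2357, 0.2357, -0.9428).
e_1·v_2 = 0.0000·2 + (-0.2357)·(-3) + 0.2357·(-1) + (-0.9428)·(-1) = 1.4142.
u_2 = v_2 − 1.4142·e_1 = (2.0000, -2.6667, -1.3333, 0.3333).
‖u_2‖ = 3.6056, so e_2 = (0.5547, -0.7396, -0.3698, 0.0925).
e_1·v_3 = 0.0000·(-3) + (-0.2357)·2 + 0.2357·2 + (-0.9428)·(-4) = 3.7712; e_2·v_3 = 0.5547·(-3) + (-0.7396)·2 + (-0.3698)·2 + 0.0925·(-4) = -4.2527.
u_3 = v_3 − 3.7712·e_1 + 4.2527·e_2 = (-0.6410, -0.2564, -0.4615, -0.0513).
‖u_3‖ = 0.8321, so e_3 = (-0.7704, -0.3082, -0.5547, -0.0616).

e_3 = (-0.7704, -0.3082, -0.5547, -0.0616)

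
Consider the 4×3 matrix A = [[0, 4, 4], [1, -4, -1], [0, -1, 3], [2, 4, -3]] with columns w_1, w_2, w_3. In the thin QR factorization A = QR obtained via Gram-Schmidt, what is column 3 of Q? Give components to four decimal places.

q_3 = (0.6446, 0.3168, 0.6775, -0.1584)

w_1 = (0, 1, 0, 2); ‖w_1‖ = 2.2361, so q_1 = (0.0000, 0.4472, 0.0000, 0.8944).
q_1·w_2 = 0.0000·4 + 0.4472·(-4) + 0.0000·(-1) + 0.8944·4 = 1.7889.
u_2 = w_2 − 1.7889·q_1 = (4.0000, -4.8000, -1.0000, 2.4000).
‖u_2‖ = 6.7676, so q_2 = (0.5911, -0.7093, -0.1478, 0.3546).
q_1·w_3 = 0.0000·4 + 0.4472·(-1) + 0.0000·3 + 0.8944·(-3) = -3.1305; q_2·w_3 = 0.5911·4 + (-0.7093)·(-1) + (-0.1478)·3 + 0.3546·(-3) = 1.5663.
u_3 = w_3 + 3.1305·q_1 − 1.5663·q_2 = (3.0742, 1.5109, 3.2314, -0.7555).
‖u_3‖ = 4.7694, so q_3 = (0.6446, 0.3168, 0.6775, -0.1584).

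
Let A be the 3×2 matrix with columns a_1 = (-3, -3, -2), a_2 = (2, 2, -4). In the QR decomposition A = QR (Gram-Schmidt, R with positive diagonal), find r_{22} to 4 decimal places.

e_1 = a_1/‖a_1‖ = (-3, -3, -2)/4.6904 = (-0.6396, -0.6396, -0.4264).
r_{12} = e_1·a_2 = -0.8528.
u_2 = a_2 + 0.8528·e_1 = (1.4545, 1.4545, -4.3636).
r_{22} = ‖u_2‖ = 4.8242.

r_{22} = 4.8242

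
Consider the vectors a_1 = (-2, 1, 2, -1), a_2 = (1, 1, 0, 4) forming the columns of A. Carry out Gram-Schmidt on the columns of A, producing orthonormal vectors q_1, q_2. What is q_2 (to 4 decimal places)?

q_2 = (0.0000, 0.3810, 0.2540, 0.8890)

a_1 = (-2, 1, 2, -1); ‖a_1‖ = 3.1623, so q_1 = (-0.6325, 0.3162, 0.6325, -0.3162).
q_1·a_2 = (-0.6325)·1 + 0.3162·1 + 0.6325·0 + (-0.3162)·4 = -1.5811.
u_2 = a_2 + 1.5811·q_1 = (0.0000, 1.5000, 1.0000, 3.5000).
‖u_2‖ = 3.9370, so q_2 = (0.0000, 0.3810, 0.2540, 0.8890).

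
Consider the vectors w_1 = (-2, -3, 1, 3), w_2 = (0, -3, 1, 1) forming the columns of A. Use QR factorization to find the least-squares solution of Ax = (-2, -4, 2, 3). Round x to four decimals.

w_1 = (-2, -3, 1, 3); ‖w_1‖ = 4.7958, so e_1 = (-0.4170, -0.6255, 0.2085, 0.6255).
e_1·w_2 = (-0.4170)·0 + (-0.6255)·(-3) + 0.2085·1 + 0.6255·1 = 2.7107.
u_2 = w_2 − 2.7107·e_1 = (1.1304, -1.3043, 0.4348, -0.6957).
‖u_2‖ = 1.9111, so e_2 = (0.5915, -0.6825, 0.2275, -0.3640).
Qᵀb = (5.6299, 0.9100).
Back-substitute: x_2 = 0.9100/1.9111 = 0.4762.
x_1 = (5.6299 − 2.7107·0.4762)/4.7958 = 0.9048.

x = (0.9048, 0.4762)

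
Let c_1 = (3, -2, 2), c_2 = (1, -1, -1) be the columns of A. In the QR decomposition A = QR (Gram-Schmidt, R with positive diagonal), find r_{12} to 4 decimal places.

r_{12} = 0.7276

c_1 = (3, -2, 2); ‖c_1‖ = 4.1231, so e_1 = (0.7276, -0.4851, 0.4851).
r_{12} = e_1·c_2 = 0.7276.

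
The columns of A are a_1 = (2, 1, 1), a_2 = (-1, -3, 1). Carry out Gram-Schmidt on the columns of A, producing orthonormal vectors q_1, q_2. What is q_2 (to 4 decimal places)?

a_1 = (2, 1, 1); ‖a_1‖ = 2.4495, so q_1 = (0.8165, 0.4082, 0.4082).
q_1·a_2 = 0.8165·(-1) + 0.4082·(-3) + 0.4082·1 = -1.6330.
u_2 = a_2 + 1.6330·q_1 = (0.3333, -2.3333, 1.6667).
‖u_2‖ = 2.8868, so q_2 = (0.1155, -0.8083, 0.5774).

q_2 = (0.1155, -0.8083, 0.5774)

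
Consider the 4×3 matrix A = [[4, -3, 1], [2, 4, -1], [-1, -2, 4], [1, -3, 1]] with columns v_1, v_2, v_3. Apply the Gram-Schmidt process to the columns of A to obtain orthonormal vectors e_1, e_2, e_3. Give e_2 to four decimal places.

e_1 = v_1/‖v_1‖ = (4, 2, -1, 1)/4.6904 = (0.8528, 0.4264, -0.2132, 0.2132).
r_{12} = e_1·v_2 = -1.0660.
u_2 = v_2 + 1.0660·e_1 = (-2.0909, 4.4545, -2.2273, -2.7727).
‖u_2‖ = 6.0715, so e_2 = (-0.3444, 0.7337, -0.3668, -0.4567).

e_2 = (-0.3444, 0.7337, -0.3668, -0.4567)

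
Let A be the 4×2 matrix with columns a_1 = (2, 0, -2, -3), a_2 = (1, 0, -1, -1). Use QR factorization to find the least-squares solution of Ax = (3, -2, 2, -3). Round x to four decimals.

e_1 = a_1/‖a_1‖ = (2, 0, -2, -3)/4.1231 = (0.4851, 0.0000, -0.4851, -0.7276).
r_{12} = e_1·a_2 = 1.6977.
u_2 = a_2 − 1.6977·e_1 = (0.1765, 0.0000, -0.1765, 0.2353).
‖u_2‖ = 0.3430, so e_2 = (0.5145, 0.0000, -0.5145, 0.6860).
Qᵀb = (2.6679, -1.5435).
Back-substitute: x_2 = -1.5435/0.3430 = -4.5000.
x_1 = (2.6679 − 1.6977·(-4.5000))/4.1231 = 2.5000.

x = (2.5000, -4.5000)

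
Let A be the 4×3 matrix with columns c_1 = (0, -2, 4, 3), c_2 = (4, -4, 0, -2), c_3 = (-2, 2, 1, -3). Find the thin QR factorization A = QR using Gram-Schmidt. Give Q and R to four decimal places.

c_1 = (0, -2, 4, 3); ‖c_1‖ = 5.3852, so e_1 = (0.0000, -0.3714, 0.7428, 0.5571).
e_1·c_2 = 0.0000·4 + (-0.3714)·(-4) + 0.7428·0 + 0.5571·(-2) = 0.3714.
u_2 = c_2 − 0.3714·e_1 = (4.0000, -3.8621, -0.2759, -2.2069).
‖u_2‖ = 5.9885, so e_2 = (0.6679, -0.6449, -0.0461, -0.3685).
e_1·c_3 = 0.0000·(-2) + (-0.3714)·2 + 0.7428·1 + 0.5571·(-3) = -1.6713; e_2·c_3 = 0.6679·(-2) + (-0.6449)·2 + (-0.0461)·1 + (-0.3685)·(-3) = -1.5662.
u_3 = c_3 + 1.6713·e_1 + 1.5662·e_2 = (-0.9538, 0.3692, 2.1692, -2.6462).
‖u_3‖ = 3.5713, so e_3 = (-0.2671, 0.1034, 0.6074, -0.7410).

Q = [[0.0000, 0.6679, -0.2671], [-0.3714, -0.6449, 0.1034], [0.7428, -0.0461, 0.6074], [0.5571, -0.3685, -0.7410]], R = [[5.3852, 0.3714, -1.6713], [0.0000, 5.9885, -1.5662], [0.0000, 0.0000, 3.5713]]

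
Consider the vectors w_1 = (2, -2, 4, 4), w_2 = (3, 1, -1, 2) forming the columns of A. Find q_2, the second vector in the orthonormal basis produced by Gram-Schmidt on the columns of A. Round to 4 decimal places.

q_1 = w_1/‖w_1‖ = (2, -2, 4, 4)/6.3246 = (0.3162, -0.3162, 0.6325, 0.6325).
r_{12} = q_1·w_2 = 1.2649.
u_2 = w_2 − 1.2649·q_1 = (2.6000, 1.4000, -1.8000, 1.2000).
‖u_2‖ = 3.6606, so q_2 = (0.7103, 0.3825, -0.4917, 0.3278).

q_2 = (0.7103, 0.3825, -0.4917, 0.3278)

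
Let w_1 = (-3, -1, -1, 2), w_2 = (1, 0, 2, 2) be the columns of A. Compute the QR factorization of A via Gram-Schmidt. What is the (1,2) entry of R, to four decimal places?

r_{12} = -0.2582

w_1 = (-3, -1, -1, 2); ‖w_1‖ = 3.8730, so q_1 = (-0.7746, -0.2582, -0.2582, 0.5164).
r_{12} = q_1·w_2 = -0.2582.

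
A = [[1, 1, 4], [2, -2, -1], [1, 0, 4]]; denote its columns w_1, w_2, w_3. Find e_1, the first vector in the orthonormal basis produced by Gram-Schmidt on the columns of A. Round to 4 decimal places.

w_1 = (1, 2, 1); ‖w_1‖ = 2.4495, so e_1 = (0.4082, 0.8165, 0.4082).

e_1 = (0.4082, 0.8165, 0.4082)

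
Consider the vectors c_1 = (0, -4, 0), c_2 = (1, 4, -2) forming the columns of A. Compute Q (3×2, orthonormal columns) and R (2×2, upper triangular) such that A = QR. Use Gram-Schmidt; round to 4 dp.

Q = [[0.0000, 0.4472], [-1.0000, 0.0000], [0.0000, -0.8944]], R = [[4.0000, -4.0000], [0.0000, 2.2361]]

q_1 = c_1/‖c_1‖ = (0, -4, 0)/4.0000 = (0.0000, -1.0000, 0.0000).
r_{12} = q_1·c_2 = -4.0000.
u_2 = c_2 + 4.0000·q_1 = (1.0000, 0.0000, -2.0000).
‖u_2‖ = 2.2361, so q_2 = (0.4472, 0.0000, -0.8944).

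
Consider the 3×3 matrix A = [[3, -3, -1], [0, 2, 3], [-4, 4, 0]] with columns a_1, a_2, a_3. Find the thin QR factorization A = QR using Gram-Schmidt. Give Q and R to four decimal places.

e_1 = a_1/‖a_1‖ = (3, 0, -4)/5.0000 = (0.6000, 0.0000, -0.8000).
r_{12} = e_1·a_2 = -5.0000.
u_2 = a_2 + 5.0000·e_1 = (0.0000, 2.0000, 0.0000).
‖u_2‖ = 2.0000, so e_2 = (0.0000, 1.0000, 0.0000).
r_{13} = e_1·a_3 = -0.6000; r_{23} = e_2·a_3 = 3.0000.
u_3 = a_3 + 0.6000·e_1 − 3.0000·e_2 = (-0.6400, 0.0000, -0.4800).
‖u_3‖ = 0.8000, so e_3 = (-0.8000, 0.0000, -0.6000).

Q = [[0.6000, 0.0000, -0.8000], [0.0000, 1.0000, 0.0000], [-0.8000, 0.0000, -0.6000]], R = [[5.0000, -5.0000, -0.6000], [0.0000, 2.0000, 3.0000], [0.0000, 0.0000, 0.8000]]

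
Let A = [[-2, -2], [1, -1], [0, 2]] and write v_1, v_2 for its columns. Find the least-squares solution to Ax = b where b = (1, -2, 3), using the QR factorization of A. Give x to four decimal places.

x = (-1.5000, 1.1667)

q_1 = v_1/‖v_1‖ = (-2, 1, 0)/2.2361 = (-0.8944, 0.4472, 0.0000).
r_{12} = q_1·v_2 = 1.3416.
u_2 = v_2 − 1.3416·q_1 = (-0.8000, -1.6000, 2.0000).
‖u_2‖ = 2.6833, so q_2 = (-0.2981, -0.5963, 0.7454).
Qᵀb = (-1.7889, 3.1305).
Back-substitute: x_2 = 3.1305/2.6833 = 1.1667.
x_1 = (-1.7889 − 1.3416·1.1667)/2.2361 = -1.5000.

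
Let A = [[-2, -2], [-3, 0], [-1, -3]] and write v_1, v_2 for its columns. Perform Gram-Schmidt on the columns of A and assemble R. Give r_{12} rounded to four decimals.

q_1 = v_1/‖v_1‖ = (-2, -3, -1)/3.7417 = (-0.5345, -0.8018, -0.2673).
r_{12} = q_1·v_2 = 1.8708.

r_{12} = 1.8708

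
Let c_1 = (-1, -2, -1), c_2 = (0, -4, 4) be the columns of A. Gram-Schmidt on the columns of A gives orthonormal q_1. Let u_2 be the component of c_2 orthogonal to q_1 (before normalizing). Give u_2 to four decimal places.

u_2 = (0.6667, -2.6667, 4.6667)

c_1 = (-1, -2, -1); ‖c_1‖ = 2.4495, so q_1 = (-0.4082, -0.8165, -0.4082).
q_1·c_2 = (-0.4082)·0 + (-0.8165)·(-4) + (-0.4082)·4 = 1.6330.
u_2 = c_2 − 1.6330·q_1 = (0.6667, -2.6667, 4.6667).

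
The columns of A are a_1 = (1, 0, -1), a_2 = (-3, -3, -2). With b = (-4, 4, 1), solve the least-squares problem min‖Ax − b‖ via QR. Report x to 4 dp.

x = (-2.6047, -0.2093)

q_1 = a_1/‖a_1‖ = (1, 0, -1)/1.4142 = (0.7071, 0.0000, -0.7071).
r_{12} = q_1·a_2 = -0.7071.
u_2 = a_2 + 0.7071·q_1 = (-2.5000, -3.0000, -2.5000).
‖u_2‖ = 4.6368, so q_2 = (-0.5392, -0.6470, -0.5392).
Qᵀb = (-3.5355, -0.9705).
Back-substitute: x_2 = -0.9705/4.6368 = -0.2093.
x_1 = (-3.5355 + 0.7071·(-0.2093))/1.4142 = -2.6047.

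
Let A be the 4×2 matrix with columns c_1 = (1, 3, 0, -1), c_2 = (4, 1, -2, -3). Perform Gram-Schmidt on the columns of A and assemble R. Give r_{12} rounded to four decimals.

r_{12} = 3.0151

c_1 = (1, 3, 0, -1); ‖c_1‖ = 3.3166, so q_1 = (0.3015, 0.9045, 0.0000, -0.3015).
r_{12} = q_1·c_2 = 3.0151.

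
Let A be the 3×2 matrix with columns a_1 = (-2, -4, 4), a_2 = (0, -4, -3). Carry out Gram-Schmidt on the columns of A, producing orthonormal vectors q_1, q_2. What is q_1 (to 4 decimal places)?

q_1 = (-0.3333, -0.6667, 0.6667)

q_1 = a_1/‖a_1‖ = (-2, -4, 4)/6.0000 = (-0.3333, -0.6667, 0.6667).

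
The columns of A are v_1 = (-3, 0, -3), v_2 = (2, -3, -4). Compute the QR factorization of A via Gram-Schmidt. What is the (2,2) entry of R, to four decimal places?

r_{22} = 5.1962

v_1 = (-3, 0, -3); ‖v_1‖ = 4.2426, so q_1 = (-0.7071, 0.0000, -0.7071).
q_1·v_2 = (-0.7071)·2 + 0.0000·(-3) + (-0.7071)·(-4) = 1.4142.
u_2 = v_2 − 1.4142·q_1 = (3.0000, -3.0000, -3.0000).
r_{22} = ‖u_2‖ = 5.1962.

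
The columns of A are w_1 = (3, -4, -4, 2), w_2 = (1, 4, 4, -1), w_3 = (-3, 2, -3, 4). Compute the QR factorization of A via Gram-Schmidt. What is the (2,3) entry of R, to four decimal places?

w_1 = (3, -4, -4, 2); ‖w_1‖ = 6.7082, so q_1 = (0.4472, -0.5963, -0.5963, 0.2981).
q_1·w_2 = 0.4472·1 + (-0.5963)·4 + (-0.5963)·4 + 0.2981·(-1) = -4.6212.
u_2 = w_2 + 4.6212·q_1 = (3.0667, 1.2444, 1.2444, 0.3778).
‖u_2‖ = 3.5559, so q_2 = (0.8624, 0.3500, 0.3500, 0.1062).
r_{23} = q_2·w_3 = -2.5123.

r_{23} = -2.5123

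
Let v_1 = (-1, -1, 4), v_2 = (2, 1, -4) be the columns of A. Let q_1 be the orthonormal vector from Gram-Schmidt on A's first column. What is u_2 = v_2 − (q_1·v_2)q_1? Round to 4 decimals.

u_2 = (0.9444, -0.0556, 0.2222)

q_1 = v_1/‖v_1‖ = (-1, -1, 4)/4.2426 = (-0.2357, -0.2357, 0.9428).
r_{12} = q_1·v_2 = -4.4783.
u_2 = v_2 + 4.4783·q_1 = (0.9444, -0.0556, 0.2222).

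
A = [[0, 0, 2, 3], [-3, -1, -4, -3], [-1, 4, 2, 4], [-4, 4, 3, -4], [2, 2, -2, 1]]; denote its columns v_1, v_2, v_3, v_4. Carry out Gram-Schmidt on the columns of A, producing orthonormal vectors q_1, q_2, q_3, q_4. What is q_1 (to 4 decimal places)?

q_1 = (0.0000, -0.5477, -0.1826, -0.7303, 0.3651)

v_1 = (0, -3, -1, -4, 2); ‖v_1‖ = 5.4772, so q_1 = (0.0000, -0.5477, -0.1826, -0.7303, 0.3651).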